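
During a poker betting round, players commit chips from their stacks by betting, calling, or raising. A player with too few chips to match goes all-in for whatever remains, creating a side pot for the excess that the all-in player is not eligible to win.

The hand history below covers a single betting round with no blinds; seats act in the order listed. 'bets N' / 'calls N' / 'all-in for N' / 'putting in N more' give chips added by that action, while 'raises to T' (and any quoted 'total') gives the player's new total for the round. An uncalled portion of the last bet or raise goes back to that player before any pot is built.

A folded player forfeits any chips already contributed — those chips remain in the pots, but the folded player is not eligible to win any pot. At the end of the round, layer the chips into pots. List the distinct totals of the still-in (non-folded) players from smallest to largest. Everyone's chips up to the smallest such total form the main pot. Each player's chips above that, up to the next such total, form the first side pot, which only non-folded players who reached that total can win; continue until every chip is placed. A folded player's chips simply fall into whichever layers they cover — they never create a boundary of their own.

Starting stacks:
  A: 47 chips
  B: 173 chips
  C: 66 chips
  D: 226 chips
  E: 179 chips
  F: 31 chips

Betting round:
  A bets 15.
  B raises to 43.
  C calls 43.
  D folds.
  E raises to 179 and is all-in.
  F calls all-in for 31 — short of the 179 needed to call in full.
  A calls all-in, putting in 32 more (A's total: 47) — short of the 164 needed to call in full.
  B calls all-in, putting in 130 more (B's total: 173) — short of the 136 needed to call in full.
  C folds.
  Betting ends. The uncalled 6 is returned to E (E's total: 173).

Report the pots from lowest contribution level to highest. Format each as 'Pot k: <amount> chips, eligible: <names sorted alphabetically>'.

Pot 1: 155 chips, eligible: A, B, E, F
Pot 2: 60 chips, eligible: A, B, E
Pot 3: 252 chips, eligible: B, E

Derivation:
Contributions (after 6 returned to E): A=47, B=173, C=43, E=173, F=31
Folded: C, D
Pot levels (distinct totals of non-folded players): 31, 47, 173
Layer 1-31: 31 each from A, B, C, E, F = 31*5 = 155 chips; eligible A, B, E, F
Layer 32-47: A 16 + B 16 + C 12 + E 16 = 60 chips; eligible A, B, E
Layer 48-173: 126 each from B, E = 126*2 = 252 chips; eligible B, E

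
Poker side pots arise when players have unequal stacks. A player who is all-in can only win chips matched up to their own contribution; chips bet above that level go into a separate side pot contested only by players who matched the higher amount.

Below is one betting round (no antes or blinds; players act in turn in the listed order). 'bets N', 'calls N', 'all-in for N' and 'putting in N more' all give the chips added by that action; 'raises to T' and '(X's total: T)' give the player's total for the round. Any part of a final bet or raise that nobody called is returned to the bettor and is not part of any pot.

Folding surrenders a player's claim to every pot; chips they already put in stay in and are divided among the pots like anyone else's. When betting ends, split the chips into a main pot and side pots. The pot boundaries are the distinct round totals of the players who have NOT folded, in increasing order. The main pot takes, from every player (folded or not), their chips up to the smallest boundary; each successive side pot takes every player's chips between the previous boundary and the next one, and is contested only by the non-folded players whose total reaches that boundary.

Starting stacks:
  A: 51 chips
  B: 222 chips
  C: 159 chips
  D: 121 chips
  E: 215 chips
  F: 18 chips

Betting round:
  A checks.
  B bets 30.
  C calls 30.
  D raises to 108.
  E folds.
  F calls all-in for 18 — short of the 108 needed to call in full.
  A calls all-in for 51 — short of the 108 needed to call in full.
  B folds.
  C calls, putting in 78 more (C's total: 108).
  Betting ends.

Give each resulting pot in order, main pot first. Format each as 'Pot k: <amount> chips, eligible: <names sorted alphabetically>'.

Pot 1: 90 chips, eligible: A, C, D, F
Pot 2: 111 chips, eligible: A, C, D
Pot 3: 114 chips, eligible: C, D

Derivation:
Contributions: A=51, B=30, C=108, D=108, F=18
Folded: B, E
Pot levels (distinct totals of non-folded players): 18, 51, 108
Layer 1-18: 18 each from A, B, C, D, F = 18*5 = 90 chips; eligible A, C, D, F
Layer 19-51: A 33 + B 12 + C 33 + D 33 = 111 chips; eligible A, C, D
Layer 52-108: 57 each from C, D = 57*2 = 114 chips; eligible C, D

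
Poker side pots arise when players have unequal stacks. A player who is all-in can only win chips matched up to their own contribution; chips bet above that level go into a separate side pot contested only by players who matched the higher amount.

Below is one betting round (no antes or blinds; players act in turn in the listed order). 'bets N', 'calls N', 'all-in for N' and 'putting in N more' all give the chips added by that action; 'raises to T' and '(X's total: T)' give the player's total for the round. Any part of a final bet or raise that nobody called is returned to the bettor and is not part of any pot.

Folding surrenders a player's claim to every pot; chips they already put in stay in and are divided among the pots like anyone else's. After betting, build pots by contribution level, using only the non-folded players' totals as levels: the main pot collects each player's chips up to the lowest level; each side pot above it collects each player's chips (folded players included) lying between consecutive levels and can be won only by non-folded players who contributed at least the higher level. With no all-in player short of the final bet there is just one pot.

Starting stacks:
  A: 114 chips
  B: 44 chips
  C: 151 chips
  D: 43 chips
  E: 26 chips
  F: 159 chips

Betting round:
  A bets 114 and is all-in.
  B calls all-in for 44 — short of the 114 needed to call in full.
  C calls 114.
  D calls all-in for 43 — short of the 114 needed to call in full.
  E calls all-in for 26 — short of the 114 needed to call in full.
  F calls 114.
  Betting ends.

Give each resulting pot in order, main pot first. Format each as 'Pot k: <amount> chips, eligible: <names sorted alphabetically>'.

Pot 1: 156 chips, eligible: A, B, C, D, E, F
Pot 2: 85 chips, eligible: A, B, C, D, F
Pot 3: 4 chips, eligible: A, B, C, F
Pot 4: 210 chips, eligible: A, C, F

Derivation:
Contributions: A=114, B=44, C=114, D=43, E=26, F=114
Pot levels (distinct totals of non-folded players): 26, 43, 44, 114
Layer 1-26: 26 each from A, B, C, D, E, F = 26*6 = 156 chips; eligible A, B, C, D, E, F
Layer 27-43: 17 each from A, B, C, D, F = 17*5 = 85 chips; eligible A, B, C, D, F
Layer 44-44: 1 each from A, B, C, F = 1*4 = 4 chips; eligible A, B, C, F
Layer 45-114: 70 each from A, C, F = 70*3 = 210 chips; eligible A, C, F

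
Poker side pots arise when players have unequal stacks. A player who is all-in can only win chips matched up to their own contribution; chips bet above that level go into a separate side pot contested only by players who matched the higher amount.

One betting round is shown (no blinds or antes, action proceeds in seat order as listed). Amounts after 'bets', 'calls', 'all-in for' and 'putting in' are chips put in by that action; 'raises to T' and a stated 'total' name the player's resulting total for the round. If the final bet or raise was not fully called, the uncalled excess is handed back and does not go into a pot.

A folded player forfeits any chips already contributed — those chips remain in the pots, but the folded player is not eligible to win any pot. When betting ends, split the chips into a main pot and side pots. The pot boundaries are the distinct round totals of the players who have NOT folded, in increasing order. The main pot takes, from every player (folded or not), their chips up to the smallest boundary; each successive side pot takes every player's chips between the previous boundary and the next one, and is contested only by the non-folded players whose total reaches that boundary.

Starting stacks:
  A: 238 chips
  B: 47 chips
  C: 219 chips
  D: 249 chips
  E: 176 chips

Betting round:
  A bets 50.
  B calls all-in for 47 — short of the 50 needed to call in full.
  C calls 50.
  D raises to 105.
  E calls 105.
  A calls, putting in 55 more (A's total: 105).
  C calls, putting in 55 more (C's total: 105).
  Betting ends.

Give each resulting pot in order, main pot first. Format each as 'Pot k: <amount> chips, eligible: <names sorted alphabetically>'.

Pot 1: 235 chips, eligible: A, B, C, D, E
Pot 2: 232 chips, eligible: A, C, D, E

Derivation:
Contributions: A=105, B=47, C=105, D=105, E=105
Pot levels (distinct totals of non-folded players): 47, 105
Layer 1-47: 47 each from A, B, C, D, E = 47*5 = 235 chips; eligible A, B, C, D, E
Layer 48-105: 58 each from A, C, D, E = 58*4 = 232 chips; eligible A, C, D, E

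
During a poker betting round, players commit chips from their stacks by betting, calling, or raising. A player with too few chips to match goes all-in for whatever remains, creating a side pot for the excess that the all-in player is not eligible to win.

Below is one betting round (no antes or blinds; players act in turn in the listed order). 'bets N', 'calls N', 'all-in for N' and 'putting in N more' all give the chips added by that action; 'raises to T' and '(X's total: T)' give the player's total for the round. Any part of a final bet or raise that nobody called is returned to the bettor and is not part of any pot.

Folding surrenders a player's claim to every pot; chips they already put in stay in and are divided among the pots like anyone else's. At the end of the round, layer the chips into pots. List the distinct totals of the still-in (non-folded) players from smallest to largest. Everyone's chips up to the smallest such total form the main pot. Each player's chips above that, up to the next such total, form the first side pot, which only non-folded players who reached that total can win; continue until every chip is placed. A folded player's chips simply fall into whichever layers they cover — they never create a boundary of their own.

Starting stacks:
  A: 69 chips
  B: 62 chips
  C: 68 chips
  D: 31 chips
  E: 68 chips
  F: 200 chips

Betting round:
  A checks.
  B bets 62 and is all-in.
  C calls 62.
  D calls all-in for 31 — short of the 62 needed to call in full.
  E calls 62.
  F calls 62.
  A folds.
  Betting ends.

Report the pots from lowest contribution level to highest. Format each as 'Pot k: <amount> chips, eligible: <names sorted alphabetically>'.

Pot 1: 155 chips, eligible: B, C, D, E, F
Pot 2: 124 chips, eligible: B, C, E, F

Derivation:
Contributions: B=62, C=62, D=31, E=62, F=62
Folded: A
Pot levels (distinct totals of non-folded players): 31, 62
Layer 1-31: 31 each from B, C, D, E, F = 31*5 = 155 chips; eligible B, C, D, E, F
Layer 32-62: 31 each from B, C, E, F = 31*4 = 124 chips; eligible B, C, E, F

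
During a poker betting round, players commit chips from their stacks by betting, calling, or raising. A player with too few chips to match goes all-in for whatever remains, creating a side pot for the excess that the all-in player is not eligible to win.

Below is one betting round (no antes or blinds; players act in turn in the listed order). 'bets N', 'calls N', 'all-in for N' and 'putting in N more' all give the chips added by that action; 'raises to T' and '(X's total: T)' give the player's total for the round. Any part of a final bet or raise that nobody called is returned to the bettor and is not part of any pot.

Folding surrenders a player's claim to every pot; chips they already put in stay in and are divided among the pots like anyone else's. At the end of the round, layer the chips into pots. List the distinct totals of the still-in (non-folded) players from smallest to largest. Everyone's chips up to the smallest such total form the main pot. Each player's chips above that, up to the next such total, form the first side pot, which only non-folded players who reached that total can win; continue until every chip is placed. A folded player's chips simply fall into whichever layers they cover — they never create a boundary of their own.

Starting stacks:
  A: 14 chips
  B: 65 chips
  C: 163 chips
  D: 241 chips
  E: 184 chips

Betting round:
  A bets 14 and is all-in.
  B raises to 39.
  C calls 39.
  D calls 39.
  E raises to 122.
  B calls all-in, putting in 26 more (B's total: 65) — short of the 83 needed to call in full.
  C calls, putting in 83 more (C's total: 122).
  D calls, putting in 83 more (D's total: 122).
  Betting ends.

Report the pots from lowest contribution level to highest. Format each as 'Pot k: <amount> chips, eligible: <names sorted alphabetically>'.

Contributions: A=14, B=65, C=122, D=122, E=122
Pot levels (distinct totals of non-folded players): 14, 65, 122
Layer 1-14: 14 each from A, B, C, D, E = 14*5 = 70 chips; eligible A, B, C, D, E
Layer 15-65: 51 each from B, C, D, E = 51*4 = 204 chips; eligible B, C, D, E
Layer 66-122: 57 each from C, D, E = 57*3 = 171 chips; eligible C, D, E

Pot 1: 70 chips, eligible: A, B, C, D, E
Pot 2: 204 chips, eligible: B, C, D, E
Pot 3: 171 chips, eligible: C, D, E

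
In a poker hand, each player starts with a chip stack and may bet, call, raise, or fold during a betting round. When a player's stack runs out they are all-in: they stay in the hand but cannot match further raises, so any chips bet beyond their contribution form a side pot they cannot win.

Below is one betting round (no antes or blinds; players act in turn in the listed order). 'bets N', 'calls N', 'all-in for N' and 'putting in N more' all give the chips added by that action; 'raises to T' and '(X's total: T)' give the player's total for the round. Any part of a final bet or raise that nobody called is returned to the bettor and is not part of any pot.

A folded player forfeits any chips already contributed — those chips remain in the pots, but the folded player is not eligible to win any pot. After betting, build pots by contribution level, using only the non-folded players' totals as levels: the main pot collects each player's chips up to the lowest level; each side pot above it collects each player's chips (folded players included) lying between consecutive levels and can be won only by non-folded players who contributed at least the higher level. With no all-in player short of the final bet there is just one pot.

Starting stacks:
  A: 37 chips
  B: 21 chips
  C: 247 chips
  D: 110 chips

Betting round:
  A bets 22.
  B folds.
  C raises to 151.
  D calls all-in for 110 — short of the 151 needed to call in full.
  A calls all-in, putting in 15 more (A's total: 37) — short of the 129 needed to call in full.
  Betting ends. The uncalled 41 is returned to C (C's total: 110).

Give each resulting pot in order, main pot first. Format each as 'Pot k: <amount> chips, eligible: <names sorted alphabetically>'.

Contributions (after 41 returned to C): A=37, C=110, D=110
Folded: B
Pot levels (distinct totals of non-folded players): 37, 110
Layer 1-37: 37 each from A, C, D = 37*3 = 111 chips; eligible A, C, D
Layer 38-110: 73 each from C, D = 73*2 = 146 chips; eligible C, D

Pot 1: 111 chips, eligible: A, C, D
Pot 2: 146 chips, eligible: C, D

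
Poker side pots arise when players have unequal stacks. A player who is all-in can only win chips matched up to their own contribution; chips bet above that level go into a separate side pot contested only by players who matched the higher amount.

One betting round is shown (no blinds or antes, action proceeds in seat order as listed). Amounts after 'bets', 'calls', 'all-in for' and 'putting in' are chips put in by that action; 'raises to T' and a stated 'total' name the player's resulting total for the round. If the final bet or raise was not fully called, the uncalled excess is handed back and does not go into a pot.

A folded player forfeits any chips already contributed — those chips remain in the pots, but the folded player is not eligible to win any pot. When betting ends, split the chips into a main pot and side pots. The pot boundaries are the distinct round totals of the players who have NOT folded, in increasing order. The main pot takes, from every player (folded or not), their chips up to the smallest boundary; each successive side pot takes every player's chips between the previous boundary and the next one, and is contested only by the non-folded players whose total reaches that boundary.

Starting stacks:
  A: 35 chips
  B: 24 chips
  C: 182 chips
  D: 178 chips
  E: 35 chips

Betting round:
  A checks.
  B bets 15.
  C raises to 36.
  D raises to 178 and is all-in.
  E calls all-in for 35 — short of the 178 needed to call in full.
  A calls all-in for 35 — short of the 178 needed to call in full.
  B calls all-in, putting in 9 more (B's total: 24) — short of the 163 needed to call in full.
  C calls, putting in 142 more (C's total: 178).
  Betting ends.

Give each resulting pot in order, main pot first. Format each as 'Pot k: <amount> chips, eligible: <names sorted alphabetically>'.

Contributions: A=35, B=24, C=178, D=178, E=35
Pot levels (distinct totals of non-folded players): 24, 35, 178
Layer 1-24: 24 each from A, B, C, D, E = 24*5 = 120 chips; eligible A, B, C, D, E
Layer 25-35: 11 each from A, C, D, E = 11*4 = 44 chips; eligible A, C, D, E
Layer 36-178: 143 each from C, D = 143*2 = 286 chips; eligible C, D

Pot 1: 120 chips, eligible: A, B, C, D, E
Pot 2: 44 chips, eligible: A, C, D, E
Pot 3: 286 chips, eligible: C, D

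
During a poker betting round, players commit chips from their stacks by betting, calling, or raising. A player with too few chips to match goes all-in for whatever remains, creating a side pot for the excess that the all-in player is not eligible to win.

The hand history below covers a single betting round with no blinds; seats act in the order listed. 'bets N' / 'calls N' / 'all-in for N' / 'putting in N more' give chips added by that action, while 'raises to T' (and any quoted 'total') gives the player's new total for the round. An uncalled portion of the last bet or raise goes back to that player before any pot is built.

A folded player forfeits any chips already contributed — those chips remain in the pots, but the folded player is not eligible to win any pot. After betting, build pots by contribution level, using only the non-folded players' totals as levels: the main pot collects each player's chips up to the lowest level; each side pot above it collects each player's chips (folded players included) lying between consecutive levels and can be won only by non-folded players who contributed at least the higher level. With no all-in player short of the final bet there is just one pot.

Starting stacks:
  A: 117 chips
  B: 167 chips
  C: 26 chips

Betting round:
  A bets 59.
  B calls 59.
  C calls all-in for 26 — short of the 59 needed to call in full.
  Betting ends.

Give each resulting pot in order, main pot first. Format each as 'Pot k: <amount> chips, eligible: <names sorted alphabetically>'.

Contributions: A=59, B=59, C=26
Pot levels (distinct totals of non-folded players): 26, 59
Layer 1-26: 26 each from A, B, C = 26*3 = 78 chips; eligible A, B, C
Layer 27-59: 33 each from A, B = 33*2 = 66 chips; eligible A, B

Pot 1: 78 chips, eligible: A, B, C
Pot 2: 66 chips, eligible: A, B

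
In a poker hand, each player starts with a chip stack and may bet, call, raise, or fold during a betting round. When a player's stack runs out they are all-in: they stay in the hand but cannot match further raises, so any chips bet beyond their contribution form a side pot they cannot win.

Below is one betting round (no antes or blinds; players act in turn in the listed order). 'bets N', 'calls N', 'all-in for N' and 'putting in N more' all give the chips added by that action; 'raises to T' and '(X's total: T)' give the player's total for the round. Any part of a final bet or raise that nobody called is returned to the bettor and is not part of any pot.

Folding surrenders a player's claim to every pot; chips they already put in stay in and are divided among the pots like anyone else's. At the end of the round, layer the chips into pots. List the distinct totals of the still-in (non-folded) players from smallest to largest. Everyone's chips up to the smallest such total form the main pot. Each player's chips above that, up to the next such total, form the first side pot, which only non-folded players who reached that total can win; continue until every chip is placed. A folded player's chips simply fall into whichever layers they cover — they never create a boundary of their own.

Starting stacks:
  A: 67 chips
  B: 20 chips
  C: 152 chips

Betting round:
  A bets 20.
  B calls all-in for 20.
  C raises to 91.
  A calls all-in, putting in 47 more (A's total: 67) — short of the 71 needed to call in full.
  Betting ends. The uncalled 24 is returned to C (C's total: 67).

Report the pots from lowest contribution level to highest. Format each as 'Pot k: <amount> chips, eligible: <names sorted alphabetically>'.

Pot 1: 60 chips, eligible: A, B, C
Pot 2: 94 chips, eligible: A, C

Derivation:
Contributions (after 24 returned to C): A=67, B=20, C=67
Pot levels (distinct totals of non-folded players): 20, 67
Layer 1-20: 20 each from A, B, C = 20*3 = 60 chips; eligible A, B, C
Layer 21-67: 47 each from A, C = 47*2 = 94 chips; eligible A, C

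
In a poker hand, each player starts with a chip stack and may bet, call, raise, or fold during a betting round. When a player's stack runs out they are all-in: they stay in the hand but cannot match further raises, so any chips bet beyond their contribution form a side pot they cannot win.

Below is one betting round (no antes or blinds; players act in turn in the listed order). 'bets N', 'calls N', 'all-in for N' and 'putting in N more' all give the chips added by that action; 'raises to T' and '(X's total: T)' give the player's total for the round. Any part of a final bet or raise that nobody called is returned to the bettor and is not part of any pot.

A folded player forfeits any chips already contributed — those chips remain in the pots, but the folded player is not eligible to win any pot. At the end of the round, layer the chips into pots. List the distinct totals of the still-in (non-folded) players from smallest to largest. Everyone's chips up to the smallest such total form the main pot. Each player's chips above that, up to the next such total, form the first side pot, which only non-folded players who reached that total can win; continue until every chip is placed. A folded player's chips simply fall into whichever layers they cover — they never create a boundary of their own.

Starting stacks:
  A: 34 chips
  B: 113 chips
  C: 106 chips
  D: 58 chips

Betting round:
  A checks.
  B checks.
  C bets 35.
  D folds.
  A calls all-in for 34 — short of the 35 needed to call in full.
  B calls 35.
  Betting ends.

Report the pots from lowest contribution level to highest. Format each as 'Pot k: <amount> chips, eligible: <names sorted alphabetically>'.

Contributions: A=34, B=35, C=35
Folded: D
Pot levels (distinct totals of non-folded players): 34, 35
Layer 1-34: 34 each from A, B, C = 34*3 = 102 chips; eligible A, B, C
Layer 35-35: 1 each from B, C = 1*2 = 2 chips; eligible B, C

Pot 1: 102 chips, eligible: A, B, C
Pot 2: 2 chips, eligible: B, C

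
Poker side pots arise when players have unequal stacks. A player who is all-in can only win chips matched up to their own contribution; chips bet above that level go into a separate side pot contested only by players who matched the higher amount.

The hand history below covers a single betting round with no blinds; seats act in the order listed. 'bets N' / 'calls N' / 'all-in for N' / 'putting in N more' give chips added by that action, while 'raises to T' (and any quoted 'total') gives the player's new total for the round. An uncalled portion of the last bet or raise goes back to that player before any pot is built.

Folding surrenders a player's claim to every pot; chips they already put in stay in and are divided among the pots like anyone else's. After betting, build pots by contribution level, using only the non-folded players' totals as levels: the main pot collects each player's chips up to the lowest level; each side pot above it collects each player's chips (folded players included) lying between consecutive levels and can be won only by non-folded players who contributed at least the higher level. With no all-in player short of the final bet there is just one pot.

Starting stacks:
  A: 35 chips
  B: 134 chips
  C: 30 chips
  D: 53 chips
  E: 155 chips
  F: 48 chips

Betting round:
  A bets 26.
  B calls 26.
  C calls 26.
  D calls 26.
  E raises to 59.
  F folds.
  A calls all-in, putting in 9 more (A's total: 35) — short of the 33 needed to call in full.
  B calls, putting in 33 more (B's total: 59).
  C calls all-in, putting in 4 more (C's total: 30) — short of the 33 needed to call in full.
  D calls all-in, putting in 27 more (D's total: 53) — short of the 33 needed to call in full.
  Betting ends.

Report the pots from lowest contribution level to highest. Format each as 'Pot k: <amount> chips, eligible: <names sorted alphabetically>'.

Contributions: A=35, B=59, C=30, D=53, E=59
Folded: F
Pot levels (distinct totals of non-folded players): 30, 35, 53, 59
Layer 1-30: 30 each from A, B, C, D, E = 30*5 = 150 chips; eligible A, B, C, D, E
Layer 31-35: 5 each from A, B, D, E = 5*4 = 20 chips; eligible A, B, D, E
Layer 36-53: 18 each from B, D, E = 18*3 = 54 chips; eligible B, D, E
Layer 54-59: 6 each from B, E = 6*2 = 12 chips; eligible B, E

Pot 1: 150 chips, eligible: A, B, C, D, E
Pot 2: 20 chips, eligible: A, B, D, E
Pot 3: 54 chips, eligible: B, D, E
Pot 4: 12 chips, eligible: B, E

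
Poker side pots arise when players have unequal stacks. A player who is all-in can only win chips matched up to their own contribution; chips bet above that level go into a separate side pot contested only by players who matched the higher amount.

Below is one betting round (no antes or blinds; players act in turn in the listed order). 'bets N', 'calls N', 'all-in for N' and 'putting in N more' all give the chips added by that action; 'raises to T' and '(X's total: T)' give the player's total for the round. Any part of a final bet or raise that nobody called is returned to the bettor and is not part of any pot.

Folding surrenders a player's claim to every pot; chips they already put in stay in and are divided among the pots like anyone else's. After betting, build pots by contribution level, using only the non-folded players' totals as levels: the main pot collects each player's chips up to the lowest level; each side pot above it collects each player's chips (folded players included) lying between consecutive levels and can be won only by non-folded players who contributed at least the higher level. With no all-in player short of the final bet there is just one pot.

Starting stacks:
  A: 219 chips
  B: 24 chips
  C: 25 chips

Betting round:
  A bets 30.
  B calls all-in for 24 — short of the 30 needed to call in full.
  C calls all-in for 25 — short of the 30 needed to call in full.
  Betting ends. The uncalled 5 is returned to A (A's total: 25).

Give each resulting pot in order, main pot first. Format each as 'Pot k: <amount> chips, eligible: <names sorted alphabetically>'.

Contributions (after 5 returned to A): A=25, B=24, C=25
Pot levels (distinct totals of non-folded players): 24, 25
Layer 1-24: 24 each from A, B, C = 24*3 = 72 chips; eligible A, B, C
Layer 25-25: 1 each from A, C = 1*2 = 2 chips; eligible A, C

Pot 1: 72 chips, eligible: A, B, C
Pot 2: 2 chips, eligible: A, C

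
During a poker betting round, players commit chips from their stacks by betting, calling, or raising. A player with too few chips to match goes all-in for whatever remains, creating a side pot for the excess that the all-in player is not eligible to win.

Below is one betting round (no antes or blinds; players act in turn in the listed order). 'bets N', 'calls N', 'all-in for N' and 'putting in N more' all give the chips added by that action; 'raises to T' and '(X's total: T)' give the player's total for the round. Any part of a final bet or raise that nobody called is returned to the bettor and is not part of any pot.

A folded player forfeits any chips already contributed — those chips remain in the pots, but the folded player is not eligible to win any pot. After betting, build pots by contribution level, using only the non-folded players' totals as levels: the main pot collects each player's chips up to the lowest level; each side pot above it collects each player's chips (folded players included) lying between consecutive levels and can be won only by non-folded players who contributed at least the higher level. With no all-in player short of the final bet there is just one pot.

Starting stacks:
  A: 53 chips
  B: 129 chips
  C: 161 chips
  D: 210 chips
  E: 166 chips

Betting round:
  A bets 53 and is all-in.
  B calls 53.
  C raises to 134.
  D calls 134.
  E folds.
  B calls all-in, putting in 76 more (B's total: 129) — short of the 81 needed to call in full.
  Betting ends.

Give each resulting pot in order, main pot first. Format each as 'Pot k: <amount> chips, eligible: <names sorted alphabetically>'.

Contributions: A=53, B=129, C=134, D=134
Folded: E
Pot levels (distinct totals of non-folded players): 53, 129, 134
Layer 1-53: 53 each from A, B, C, D = 53*4 = 212 chips; eligible A, B, C, D
Layer 54-129: 76 each from B, C, D = 76*3 = 228 chips; eligible B, C, D
Layer 130-134: 5 each from C, D = 5*2 = 10 chips; eligible C, D

Pot 1: 212 chips, eligible: A, B, C, D
Pot 2: 228 chips, eligible: B, C, D
Pot 3: 10 chips, eligible: C, D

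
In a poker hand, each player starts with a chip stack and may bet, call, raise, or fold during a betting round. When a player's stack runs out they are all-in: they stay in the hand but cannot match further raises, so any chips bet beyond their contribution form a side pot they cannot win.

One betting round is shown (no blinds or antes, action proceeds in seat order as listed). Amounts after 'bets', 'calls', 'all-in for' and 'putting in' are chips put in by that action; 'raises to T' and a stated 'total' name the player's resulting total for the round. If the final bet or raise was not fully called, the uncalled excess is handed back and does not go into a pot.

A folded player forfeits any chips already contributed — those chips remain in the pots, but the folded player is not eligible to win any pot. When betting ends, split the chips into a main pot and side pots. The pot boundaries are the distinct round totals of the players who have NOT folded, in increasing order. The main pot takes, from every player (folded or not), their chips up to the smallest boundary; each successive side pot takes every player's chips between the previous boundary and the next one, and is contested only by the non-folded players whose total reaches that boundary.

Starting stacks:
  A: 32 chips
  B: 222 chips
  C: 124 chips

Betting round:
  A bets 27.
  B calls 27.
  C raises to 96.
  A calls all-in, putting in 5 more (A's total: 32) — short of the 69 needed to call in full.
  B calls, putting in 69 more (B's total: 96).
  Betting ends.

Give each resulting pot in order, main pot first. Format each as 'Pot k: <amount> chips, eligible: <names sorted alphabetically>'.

Pot 1: 96 chips, eligible: A, B, C
Pot 2: 128 chips, eligible: B, C

Derivation:
Contributions: A=32, B=96, C=96
Pot levels (distinct totals of non-folded players): 32, 96
Layer 1-32: 32 each from A, B, C = 32*3 = 96 chips; eligible A, B, C
Layer 33-96: 64 each from B, C = 64*2 = 128 chips; eligible B, C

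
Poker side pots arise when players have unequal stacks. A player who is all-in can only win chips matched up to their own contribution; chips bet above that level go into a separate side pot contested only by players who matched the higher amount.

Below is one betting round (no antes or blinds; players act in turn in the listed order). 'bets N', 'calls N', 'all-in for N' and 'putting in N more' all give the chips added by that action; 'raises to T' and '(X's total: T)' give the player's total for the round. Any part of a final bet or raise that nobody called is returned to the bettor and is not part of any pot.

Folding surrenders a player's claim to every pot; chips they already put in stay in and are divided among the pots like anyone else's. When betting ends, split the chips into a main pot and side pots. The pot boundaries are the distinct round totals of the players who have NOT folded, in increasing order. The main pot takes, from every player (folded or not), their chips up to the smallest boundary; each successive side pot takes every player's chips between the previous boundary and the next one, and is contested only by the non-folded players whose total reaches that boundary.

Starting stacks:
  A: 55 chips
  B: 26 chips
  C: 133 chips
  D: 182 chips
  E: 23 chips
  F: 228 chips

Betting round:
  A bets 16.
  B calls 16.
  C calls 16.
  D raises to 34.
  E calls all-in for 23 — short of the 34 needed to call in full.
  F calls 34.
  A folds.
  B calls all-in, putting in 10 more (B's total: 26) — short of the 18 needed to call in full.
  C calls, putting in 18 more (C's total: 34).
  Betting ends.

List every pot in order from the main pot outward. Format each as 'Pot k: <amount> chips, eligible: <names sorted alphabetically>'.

Contributions: A=16, B=26, C=34, D=34, E=23, F=34
Folded: A
Pot levels (distinct totals of non-folded players): 23, 26, 34
Layer 1-23: A 16 + B 23 + C 23 + D 23 + E 23 + F 23 = 131 chips; eligible B, C, D, E, F
Layer 24-26: 3 each from B, C, D, F = 3*4 = 12 chips; eligible B, C, D, F
Layer 27-34: 8 each from C, D, F = 8*3 = 24 chips; eligible C, D, F

Pot 1: 131 chips, eligible: B, C, D, E, F
Pot 2: 12 chips, eligible: B, C, D, F
Pot 3: 24 chips, eligible: C, D, F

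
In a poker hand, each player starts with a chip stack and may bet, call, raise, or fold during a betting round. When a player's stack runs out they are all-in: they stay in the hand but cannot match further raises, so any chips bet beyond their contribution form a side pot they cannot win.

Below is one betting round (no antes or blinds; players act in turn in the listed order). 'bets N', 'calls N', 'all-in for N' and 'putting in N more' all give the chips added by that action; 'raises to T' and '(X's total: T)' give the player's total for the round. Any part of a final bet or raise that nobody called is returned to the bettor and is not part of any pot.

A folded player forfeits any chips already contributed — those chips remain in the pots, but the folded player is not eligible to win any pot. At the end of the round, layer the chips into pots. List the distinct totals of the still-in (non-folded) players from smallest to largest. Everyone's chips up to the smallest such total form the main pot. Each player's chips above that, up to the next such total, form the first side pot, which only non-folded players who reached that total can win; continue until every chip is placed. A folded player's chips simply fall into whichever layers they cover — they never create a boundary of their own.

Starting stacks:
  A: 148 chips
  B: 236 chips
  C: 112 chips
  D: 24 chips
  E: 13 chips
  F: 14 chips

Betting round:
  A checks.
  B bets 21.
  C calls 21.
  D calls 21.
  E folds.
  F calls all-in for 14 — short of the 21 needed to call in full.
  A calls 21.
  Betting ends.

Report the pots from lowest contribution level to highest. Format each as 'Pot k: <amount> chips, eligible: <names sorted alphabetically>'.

Pot 1: 70 chips, eligible: A, B, C, D, F
Pot 2: 28 chips, eligible: A, B, C, D

Derivation:
Contributions: A=21, B=21, C=21, D=21, F=14
Folded: E
Pot levels (distinct totals of non-folded players): 14, 21
Layer 1-14: 14 each from A, B, C, D, F = 14*5 = 70 chips; eligible A, B, C, D, F
Layer 15-21: 7 each from A, B, C, D = 7*4 = 28 chips; eligible A, B, C, D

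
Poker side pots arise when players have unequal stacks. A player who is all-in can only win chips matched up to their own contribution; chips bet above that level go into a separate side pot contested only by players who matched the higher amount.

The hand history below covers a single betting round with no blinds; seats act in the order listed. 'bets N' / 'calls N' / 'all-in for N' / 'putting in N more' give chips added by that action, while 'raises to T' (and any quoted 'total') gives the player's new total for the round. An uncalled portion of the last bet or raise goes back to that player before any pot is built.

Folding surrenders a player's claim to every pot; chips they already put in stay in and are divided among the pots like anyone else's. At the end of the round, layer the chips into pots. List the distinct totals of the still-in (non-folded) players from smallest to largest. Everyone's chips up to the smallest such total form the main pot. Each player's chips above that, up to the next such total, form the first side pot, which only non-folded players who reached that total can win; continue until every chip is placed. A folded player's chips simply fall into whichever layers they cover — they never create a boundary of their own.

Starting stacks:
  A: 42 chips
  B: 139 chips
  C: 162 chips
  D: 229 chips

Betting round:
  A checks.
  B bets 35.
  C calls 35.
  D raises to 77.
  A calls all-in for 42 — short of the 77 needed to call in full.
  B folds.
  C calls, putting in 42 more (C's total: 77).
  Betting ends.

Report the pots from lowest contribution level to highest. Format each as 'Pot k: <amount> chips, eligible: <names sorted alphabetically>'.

Contributions: A=42, B=35, C=77, D=77
Folded: B
Pot levels (distinct totals of non-folded players): 42, 77
Layer 1-42: A 42 + B 35 + C 42 + D 42 = 161 chips; eligible A, C, D
Layer 43-77: 35 each from C, D = 35*2 = 70 chips; eligible C, D

Pot 1: 161 chips, eligible: A, C, D
Pot 2: 70 chips, eligible: C, D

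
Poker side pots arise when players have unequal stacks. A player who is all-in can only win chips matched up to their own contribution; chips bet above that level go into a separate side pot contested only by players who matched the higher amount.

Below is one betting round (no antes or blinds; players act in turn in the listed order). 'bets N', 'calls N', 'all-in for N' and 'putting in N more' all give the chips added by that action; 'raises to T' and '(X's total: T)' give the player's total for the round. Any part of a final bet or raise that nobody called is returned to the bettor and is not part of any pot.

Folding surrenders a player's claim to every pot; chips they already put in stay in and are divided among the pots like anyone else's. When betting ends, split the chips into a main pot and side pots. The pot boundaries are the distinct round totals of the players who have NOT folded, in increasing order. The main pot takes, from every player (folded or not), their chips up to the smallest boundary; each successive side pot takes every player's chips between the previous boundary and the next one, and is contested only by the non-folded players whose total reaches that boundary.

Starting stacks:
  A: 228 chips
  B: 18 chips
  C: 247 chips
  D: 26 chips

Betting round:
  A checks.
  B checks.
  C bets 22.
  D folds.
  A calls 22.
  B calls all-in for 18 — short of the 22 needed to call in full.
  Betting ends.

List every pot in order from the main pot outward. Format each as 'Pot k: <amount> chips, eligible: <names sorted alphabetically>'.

Pot 1: 54 chips, eligible: A, B, C
Pot 2: 8 chips, eligible: A, C

Derivation:
Contributions: A=22, B=18, C=22
Folded: D
Pot levels (distinct totals of non-folded players): 18, 22
Layer 1-18: 18 each from A, B, C = 18*3 = 54 chips; eligible A, B, C
Layer 19-22: 4 each from A, C = 4*2 = 8 chips; eligible A, C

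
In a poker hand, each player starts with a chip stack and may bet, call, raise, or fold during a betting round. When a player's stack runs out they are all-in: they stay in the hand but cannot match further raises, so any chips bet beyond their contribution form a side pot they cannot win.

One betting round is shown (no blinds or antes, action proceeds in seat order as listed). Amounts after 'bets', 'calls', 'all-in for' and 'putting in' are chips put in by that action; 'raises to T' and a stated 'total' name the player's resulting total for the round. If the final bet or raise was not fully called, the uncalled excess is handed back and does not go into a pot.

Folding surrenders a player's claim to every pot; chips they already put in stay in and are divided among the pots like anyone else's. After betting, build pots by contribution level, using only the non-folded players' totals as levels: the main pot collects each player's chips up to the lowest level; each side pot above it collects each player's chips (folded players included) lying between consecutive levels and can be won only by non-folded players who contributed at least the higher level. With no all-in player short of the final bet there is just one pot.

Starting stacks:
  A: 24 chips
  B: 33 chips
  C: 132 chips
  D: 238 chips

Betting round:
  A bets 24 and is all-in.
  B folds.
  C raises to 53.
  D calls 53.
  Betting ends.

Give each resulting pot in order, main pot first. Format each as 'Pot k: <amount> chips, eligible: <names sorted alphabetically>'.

Contributions: A=24, C=53, D=53
Folded: B
Pot levels (distinct totals of non-folded players): 24, 53
Layer 1-24: 24 each from A, C, D = 24*3 = 72 chips; eligible A, C, D
Layer 25-53: 29 each from C, D = 29*2 = 58 chips; eligible C, D

Pot 1: 72 chips, eligible: A, C, D
Pot 2: 58 chips, eligible: C, D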